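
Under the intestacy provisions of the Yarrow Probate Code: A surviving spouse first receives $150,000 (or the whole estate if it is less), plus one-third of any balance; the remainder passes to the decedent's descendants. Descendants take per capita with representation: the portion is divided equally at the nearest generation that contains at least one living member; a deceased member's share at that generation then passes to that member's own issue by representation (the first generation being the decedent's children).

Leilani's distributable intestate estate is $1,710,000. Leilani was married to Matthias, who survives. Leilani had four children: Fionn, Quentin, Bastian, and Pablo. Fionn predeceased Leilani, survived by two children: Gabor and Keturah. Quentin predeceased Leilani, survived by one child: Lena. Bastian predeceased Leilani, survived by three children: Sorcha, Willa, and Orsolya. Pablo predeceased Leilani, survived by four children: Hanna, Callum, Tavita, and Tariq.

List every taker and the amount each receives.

Matthias: $670,000; Gabor: $104,000; Keturah: $104,000; Lena: $104,000; Sorcha: $104,000; Willa: $104,000; Orsolya: $104,000; Hanna: $104,000; Callum: $104,000; Tavita: $104,000; Tariq: $104,000

Matthias first takes $150,000, leaving a balance of $1,560,000. Matthias then takes one-third of the balance ($520,000), for a total of $670,000. The remaining $1,040,000 passes to the descendants.
No child survives, so the initial division is made at the grandchildren's generation.
The descendants' portion ($1,040,000) is divided into 10 shares of $104,000: Gabor, Keturah, Lena, Sorcha, Willa, Orsolya, Hanna, Callum, Tavita, and Tariq each take $104,000.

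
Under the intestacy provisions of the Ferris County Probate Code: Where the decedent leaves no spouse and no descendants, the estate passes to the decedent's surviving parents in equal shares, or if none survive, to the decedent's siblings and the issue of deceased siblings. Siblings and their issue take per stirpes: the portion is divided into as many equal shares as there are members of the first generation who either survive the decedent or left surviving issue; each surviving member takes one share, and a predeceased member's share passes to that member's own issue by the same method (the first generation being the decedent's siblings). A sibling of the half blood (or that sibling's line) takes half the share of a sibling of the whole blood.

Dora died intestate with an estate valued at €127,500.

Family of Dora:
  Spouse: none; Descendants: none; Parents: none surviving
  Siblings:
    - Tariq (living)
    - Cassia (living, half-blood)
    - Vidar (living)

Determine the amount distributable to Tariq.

Tariq receives €51,000.

The entire €127,500 passes to the siblings and their issue.
Counting each half-blood sibling's line as half a unit, there are 5/2 units in €127,500, so one unit is €51,000. Whole-blood lines (Tariq and Vidar) take €51,000 each; half-blood lines (Cassia) take €25,500 each.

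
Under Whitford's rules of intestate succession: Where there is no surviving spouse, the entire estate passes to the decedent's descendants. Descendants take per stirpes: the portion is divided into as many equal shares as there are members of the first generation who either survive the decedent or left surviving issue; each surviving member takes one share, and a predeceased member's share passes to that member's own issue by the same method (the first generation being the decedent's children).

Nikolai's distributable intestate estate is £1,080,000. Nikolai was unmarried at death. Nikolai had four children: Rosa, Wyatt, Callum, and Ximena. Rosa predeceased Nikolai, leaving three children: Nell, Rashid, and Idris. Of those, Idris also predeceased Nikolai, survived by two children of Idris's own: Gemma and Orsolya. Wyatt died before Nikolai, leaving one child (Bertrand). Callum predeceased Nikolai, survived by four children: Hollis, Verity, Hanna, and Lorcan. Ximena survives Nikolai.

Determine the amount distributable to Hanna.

Hanna receives £67,500.

The entire £1,080,000 passes to the descendants.
That amount (£1,080,000) is divided into 4 shares of £270,000: Ximena takes £270,000; Rosa's £270,000 share passes to Rosa's issue; Wyatt's £270,000 share passes to Wyatt's issue; Callum's £270,000 share passes to Callum's issue.
Rosa's share (£270,000) is divided into 3 shares of £90,000: Nell and Rashid each take £90,000; Idris's £90,000 share passes to Idris's issue.
Idris's share (£90,000) is divided into 2 shares of £45,000: Gemma and Orsolya each take £45,000.
Wyatt's share (£270,000) passes entirely to Bertrand.
Callum's share (£270,000) is divided into 4 shares of £67,500: Hollis, Verity, Hanna, and Lorcan each take £67,500.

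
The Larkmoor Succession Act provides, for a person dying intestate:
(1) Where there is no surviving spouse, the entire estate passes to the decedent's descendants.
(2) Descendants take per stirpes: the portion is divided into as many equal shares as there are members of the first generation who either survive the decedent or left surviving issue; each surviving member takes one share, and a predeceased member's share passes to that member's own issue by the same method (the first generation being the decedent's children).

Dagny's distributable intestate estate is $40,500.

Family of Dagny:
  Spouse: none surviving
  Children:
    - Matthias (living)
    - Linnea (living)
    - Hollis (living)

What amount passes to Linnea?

The entire $40,500 passes to the descendants.
That amount ($40,500) is divided into 3 shares of $13,500: Matthias, Linnea, and Hollis each take $13,500.

Linnea receives $13,500.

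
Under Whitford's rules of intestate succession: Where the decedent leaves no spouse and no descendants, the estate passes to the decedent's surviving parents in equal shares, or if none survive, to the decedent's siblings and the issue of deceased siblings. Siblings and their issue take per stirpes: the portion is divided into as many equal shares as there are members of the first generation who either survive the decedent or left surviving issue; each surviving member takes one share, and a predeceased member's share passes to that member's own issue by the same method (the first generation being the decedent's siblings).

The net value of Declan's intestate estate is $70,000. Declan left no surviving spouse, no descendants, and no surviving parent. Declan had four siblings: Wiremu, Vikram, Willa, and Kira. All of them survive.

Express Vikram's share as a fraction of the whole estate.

Vikram receives 1/4 of the estate.

The entire $70,000 passes to the siblings and their issue.
That amount ($70,000) is divided into 4 shares of $17,500: Wiremu, Vikram, Willa, and Kira each take $17,500.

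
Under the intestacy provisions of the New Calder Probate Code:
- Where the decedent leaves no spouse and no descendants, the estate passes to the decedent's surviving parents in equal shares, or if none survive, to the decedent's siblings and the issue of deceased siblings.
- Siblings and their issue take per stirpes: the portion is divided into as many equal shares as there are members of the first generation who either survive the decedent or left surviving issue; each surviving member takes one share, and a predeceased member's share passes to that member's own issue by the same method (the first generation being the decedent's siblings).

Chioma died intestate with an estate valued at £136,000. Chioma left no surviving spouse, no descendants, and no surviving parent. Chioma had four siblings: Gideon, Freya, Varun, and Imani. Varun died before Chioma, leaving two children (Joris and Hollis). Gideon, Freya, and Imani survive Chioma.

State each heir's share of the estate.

Gideon: £34,000; Freya: £34,000; Joris: £17,000; Hollis: £17,000; Imani: £34,000

The entire £136,000 passes to the siblings and their issue.
That amount (£136,000) is divided into 4 shares of £34,000: Gideon, Freya, and Imani each take £34,000; Varun's £34,000 share passes to Varun's issue.
Varun's share (£34,000) is divided into 2 shares of £17,000: Joris and Hollis each take £17,000.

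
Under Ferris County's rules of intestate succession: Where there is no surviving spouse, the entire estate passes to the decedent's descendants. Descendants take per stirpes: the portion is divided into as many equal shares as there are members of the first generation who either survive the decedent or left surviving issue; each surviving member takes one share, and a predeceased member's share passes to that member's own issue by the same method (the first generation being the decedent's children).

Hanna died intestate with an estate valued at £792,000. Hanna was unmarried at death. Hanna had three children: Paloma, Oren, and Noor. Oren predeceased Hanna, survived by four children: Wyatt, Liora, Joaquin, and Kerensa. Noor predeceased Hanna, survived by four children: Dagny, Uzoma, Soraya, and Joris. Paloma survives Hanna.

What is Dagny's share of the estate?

Dagny receives £66,000.

The entire £792,000 passes to the descendants.
That amount (£792,000) is divided into 3 shares of £264,000: Paloma takes £264,000; Oren's £264,000 share passes to Oren's issue; Noor's £264,000 share passes to Noor's issue.
Oren's share (£264,000) is divided into 4 shares of £66,000: Wyatt, Liora, Joaquin, and Kerensa each take £66,000.
Noor's share (£264,000) is divided into 4 shares of £66,000: Dagny, Uzoma, Soraya, and Joris each take £66,000.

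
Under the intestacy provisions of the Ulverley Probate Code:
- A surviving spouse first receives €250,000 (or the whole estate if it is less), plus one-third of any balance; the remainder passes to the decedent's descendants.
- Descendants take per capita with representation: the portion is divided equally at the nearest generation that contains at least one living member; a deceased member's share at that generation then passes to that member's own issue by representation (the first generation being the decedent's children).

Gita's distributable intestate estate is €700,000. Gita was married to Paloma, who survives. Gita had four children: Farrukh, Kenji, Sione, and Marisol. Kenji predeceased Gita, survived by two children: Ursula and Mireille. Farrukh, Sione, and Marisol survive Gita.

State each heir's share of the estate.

Paloma: €400,000; Farrukh: €75,000; Ursula: €37,500; Mireille: €37,500; Sione: €75,000; Marisol: €75,000

Paloma first takes €250,000, leaving a balance of €450,000. Paloma then takes one-third of the balance (€150,000), for a total of €400,000. The remaining €300,000 passes to the descendants.
The descendants' portion (€300,000) is divided into 4 shares of €75,000: Farrukh, Sione, and Marisol each take €75,000; Kenji's €75,000 share passes to Kenji's issue.
Kenji's share (€75,000) is divided into 2 shares of €37,500: Ursula and Mireille each take €37,500.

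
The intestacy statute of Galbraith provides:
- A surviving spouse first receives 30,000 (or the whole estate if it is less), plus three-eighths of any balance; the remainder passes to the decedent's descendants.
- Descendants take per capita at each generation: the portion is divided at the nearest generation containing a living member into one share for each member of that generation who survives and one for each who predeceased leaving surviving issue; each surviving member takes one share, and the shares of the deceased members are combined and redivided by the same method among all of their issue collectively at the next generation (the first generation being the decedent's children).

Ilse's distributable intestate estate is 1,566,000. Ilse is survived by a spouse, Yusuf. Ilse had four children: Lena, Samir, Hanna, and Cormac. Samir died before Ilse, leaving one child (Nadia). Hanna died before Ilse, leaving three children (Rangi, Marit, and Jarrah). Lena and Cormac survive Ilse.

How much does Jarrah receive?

Jarrah receives 120,000.

Yusuf first takes 30,000, leaving a balance of 1,536,000. Yusuf then takes three-eighths of the balance (576,000), for a total of 606,000. The remaining 960,000 passes to the descendants.
The descendants' portion (960,000) is divided at the children's generation into 4 shares of 240,000. Lena and Cormac each take 240,000. The 2 shares of the deceased (Samir and Hanna) are combined into a pool of 480,000.
That pool (480,000) is divided at the grandchildren's generation equally among Nadia, Rangi, Marit, and Jarrah: 120,000 each.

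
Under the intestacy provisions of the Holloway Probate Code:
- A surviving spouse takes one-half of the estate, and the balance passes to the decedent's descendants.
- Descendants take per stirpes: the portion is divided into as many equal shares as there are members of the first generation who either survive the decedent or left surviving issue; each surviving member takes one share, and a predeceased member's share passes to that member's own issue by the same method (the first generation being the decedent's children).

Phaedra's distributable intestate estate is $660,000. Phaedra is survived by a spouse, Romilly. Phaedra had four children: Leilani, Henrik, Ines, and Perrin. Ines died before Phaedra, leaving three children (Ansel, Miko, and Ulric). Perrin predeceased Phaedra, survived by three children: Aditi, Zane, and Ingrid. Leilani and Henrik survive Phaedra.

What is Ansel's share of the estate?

Ansel receives $27,500.

Romilly takes one-half of $660,000 = $330,000. The remaining $330,000 passes to the descendants.
The descendants' portion ($330,000) is divided into 4 shares of $82,500: Leilani and Henrik each take $82,500; Ines's $82,500 share passes to Ines's issue; Perrin's $82,500 share passes to Perrin's issue.
Ines's share ($82,500) is divided into 3 shares of $27,500: Ansel, Miko, and Ulric each take $27,500.
Perrin's share ($82,500) is divided into 3 shares of $27,500: Aditi, Zane, and Ingrid each take $27,500.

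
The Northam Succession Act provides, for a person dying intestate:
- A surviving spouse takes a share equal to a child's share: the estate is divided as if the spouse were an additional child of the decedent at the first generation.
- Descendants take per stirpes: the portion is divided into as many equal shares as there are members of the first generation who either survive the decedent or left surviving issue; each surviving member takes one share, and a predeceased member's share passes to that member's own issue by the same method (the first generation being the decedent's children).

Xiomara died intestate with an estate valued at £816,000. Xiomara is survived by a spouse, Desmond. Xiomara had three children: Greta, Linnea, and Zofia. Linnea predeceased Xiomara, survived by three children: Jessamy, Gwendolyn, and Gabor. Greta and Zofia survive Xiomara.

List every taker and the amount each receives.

Desmond: £204,000; Greta: £204,000; Jessamy: £68,000; Gwendolyn: £68,000; Gabor: £68,000; Zofia: £204,000

The spouse counts as an additional share at the children's level, so there are 4 primary shares of £204,000. Desmond takes one such share (£204,000).
The children's combined portion (£612,000) is divided into 3 shares of £204,000: Greta and Zofia each take £204,000; Linnea's £204,000 share passes to Linnea's issue.
Linnea's share (£204,000) is divided into 3 shares of £68,000: Jessamy, Gwendolyn, and Gabor each take £68,000.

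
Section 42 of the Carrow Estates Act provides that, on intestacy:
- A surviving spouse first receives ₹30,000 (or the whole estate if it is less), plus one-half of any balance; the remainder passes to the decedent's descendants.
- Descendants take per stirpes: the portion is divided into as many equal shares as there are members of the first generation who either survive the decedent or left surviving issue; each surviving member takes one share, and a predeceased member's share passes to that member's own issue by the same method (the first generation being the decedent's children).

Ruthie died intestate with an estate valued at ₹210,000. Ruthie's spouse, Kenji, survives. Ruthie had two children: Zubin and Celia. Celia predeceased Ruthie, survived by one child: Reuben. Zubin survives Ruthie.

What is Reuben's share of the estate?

Reuben receives ₹45,000.

Kenji first takes ₹30,000, leaving a balance of ₹180,000. Kenji then takes one-half of the balance (₹90,000), for a total of ₹120,000. The remaining ₹90,000 passes to the descendants.
The descendants' portion (₹90,000) is divided into 2 shares of ₹45,000: Zubin takes ₹45,000; Celia's ₹45,000 share passes to Celia's issue.
Celia's share (₹45,000) passes entirely to Reuben.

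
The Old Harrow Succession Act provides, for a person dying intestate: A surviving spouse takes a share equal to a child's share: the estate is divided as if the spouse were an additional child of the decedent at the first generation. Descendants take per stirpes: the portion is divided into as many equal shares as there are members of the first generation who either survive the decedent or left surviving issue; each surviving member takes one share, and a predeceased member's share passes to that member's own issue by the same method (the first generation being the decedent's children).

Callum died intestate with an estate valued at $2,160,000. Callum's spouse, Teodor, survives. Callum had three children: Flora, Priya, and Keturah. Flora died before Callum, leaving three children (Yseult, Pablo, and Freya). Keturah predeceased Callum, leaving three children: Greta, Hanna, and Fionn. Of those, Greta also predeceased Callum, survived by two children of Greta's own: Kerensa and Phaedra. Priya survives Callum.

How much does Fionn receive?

Fionn receives $180,000.

The spouse counts as an additional share at the children's level, so there are 4 primary shares of $540,000. Teodor takes one such share ($540,000).
The children's combined portion ($1,620,000) is divided into 3 shares of $540,000: Priya takes $540,000; Flora's $540,000 share passes to Flora's issue; Keturah's $540,000 share passes to Keturah's issue.
Flora's share ($540,000) is divided into 3 shares of $180,000: Yseult, Pablo, and Freya each take $180,000.
Keturah's share ($540,000) is divided into 3 shares of $180,000: Hanna and Fionn each take $180,000; Greta's $180,000 share passes to Greta's issue.
Greta's share ($180,000) is divided into 2 shares of $90,000: Kerensa and Phaedra each take $90,000.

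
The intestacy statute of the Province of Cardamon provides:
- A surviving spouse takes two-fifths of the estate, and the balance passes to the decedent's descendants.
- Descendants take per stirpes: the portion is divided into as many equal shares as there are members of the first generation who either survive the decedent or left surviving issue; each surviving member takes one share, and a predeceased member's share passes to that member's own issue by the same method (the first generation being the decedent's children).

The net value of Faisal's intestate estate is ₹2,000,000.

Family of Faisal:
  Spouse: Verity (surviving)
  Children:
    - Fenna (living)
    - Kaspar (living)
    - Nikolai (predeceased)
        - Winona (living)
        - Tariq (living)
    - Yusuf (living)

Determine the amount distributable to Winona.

Winona receives ₹150,000.

Verity takes two-fifths of ₹2,000,000 = ₹800,000. The remaining ₹1,200,000 passes to the descendants.
The descendants' portion (₹1,200,000) is divided into 4 shares of ₹300,000: Fenna, Kaspar, and Yusuf each take ₹300,000; Nikolai's ₹300,000 share passes to Nikolai's issue.
Nikolai's share (₹300,000) is divided into 2 shares of ₹150,000: Winona and Tariq each take ₹150,000.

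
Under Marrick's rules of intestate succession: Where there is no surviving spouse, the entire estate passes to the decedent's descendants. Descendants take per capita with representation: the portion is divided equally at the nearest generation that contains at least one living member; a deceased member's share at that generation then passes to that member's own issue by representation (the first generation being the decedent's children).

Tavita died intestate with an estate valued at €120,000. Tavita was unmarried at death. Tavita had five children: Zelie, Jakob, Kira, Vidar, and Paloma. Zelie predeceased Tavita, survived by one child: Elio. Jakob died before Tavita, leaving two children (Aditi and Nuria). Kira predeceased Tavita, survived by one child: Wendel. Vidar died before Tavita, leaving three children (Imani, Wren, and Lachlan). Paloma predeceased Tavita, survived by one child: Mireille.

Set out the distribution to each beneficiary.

Elio: €15,000; Aditi: €15,000; Nuria: €15,000; Wendel: €15,000; Imani: €15,000; Wren: €15,000; Lachlan: €15,000; Mireille: €15,000

The entire €120,000 passes to the descendants.
No child survives, so the initial division is made at the grandchildren's generation.
That amount (€120,000) is divided into 8 shares of €15,000: Elio, Aditi, Nuria, Wendel, Imani, Wren, Lachlan, and Mireille each take €15,000.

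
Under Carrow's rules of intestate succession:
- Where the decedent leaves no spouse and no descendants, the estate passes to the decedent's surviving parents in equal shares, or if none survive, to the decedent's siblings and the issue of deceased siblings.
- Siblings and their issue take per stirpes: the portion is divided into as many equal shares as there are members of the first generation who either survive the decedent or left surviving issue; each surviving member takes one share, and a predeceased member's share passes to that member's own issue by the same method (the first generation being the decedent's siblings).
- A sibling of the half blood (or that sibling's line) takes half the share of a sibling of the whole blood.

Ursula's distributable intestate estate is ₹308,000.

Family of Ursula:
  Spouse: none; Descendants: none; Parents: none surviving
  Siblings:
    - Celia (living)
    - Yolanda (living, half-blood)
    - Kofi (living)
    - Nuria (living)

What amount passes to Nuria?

Nuria receives ₹88,000.

The entire ₹308,000 passes to the siblings and their issue.
Counting each half-blood sibling's line as half a unit, there are 7/2 units in ₹308,000, so one unit is ₹88,000. Whole-blood lines (Celia, Kofi, and Nuria) take ₹88,000 each; half-blood lines (Yolanda) take ₹44,000 each.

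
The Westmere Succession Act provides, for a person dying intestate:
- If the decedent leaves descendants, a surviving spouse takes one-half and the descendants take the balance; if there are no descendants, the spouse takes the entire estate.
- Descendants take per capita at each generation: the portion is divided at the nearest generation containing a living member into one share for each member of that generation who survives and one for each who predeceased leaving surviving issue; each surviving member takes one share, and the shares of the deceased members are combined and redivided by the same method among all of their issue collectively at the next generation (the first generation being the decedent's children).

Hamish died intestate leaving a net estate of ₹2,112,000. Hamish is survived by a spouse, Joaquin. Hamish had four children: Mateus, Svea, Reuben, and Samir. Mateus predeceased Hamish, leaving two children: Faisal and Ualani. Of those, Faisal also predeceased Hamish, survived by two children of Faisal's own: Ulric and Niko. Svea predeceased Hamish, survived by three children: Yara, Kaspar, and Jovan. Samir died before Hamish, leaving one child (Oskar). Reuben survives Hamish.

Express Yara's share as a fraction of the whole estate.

Joaquin takes one-half of ₹2,112,000 = ₹1,056,000. The remaining ₹1,056,000 passes to the descendants.
The descendants' portion (₹1,056,000) is divided at the children's generation into 4 shares of ₹264,000. Reuben takes ₹264,000. The 3 shares of the deceased (Mateus, Svea, and Samir) are combined into a pool of ₹792,000.
That pool (₹792,000) is divided at the grandchildren's generation into 6 shares of ₹132,000. Ualani, Yara, Kaspar, Jovan, and Oskar each take ₹132,000. The remaining share for the deceased Faisal (₹132,000) is carried to the next generation.
That pool (₹132,000) is divided at the great-grandchildren's generation equally among Ulric and Niko: ₹66,000 each.

Yara receives 1/16 of the estate.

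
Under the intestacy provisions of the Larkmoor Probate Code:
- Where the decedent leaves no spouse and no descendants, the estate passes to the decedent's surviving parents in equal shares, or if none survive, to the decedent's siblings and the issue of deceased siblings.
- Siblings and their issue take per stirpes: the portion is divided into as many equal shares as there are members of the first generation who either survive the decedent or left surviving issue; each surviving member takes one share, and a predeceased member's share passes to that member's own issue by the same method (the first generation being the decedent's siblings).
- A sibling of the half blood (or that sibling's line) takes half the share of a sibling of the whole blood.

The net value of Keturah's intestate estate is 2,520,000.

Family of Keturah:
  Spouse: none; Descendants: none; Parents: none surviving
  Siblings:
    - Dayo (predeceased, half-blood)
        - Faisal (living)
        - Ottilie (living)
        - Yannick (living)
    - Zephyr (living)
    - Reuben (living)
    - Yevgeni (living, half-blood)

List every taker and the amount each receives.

Faisal: 140,000; Ottilie: 140,000; Yannick: 140,000; Zephyr: 840,000; Reuben: 840,000; Yevgeni: 420,000

The entire 2,520,000 passes to the siblings and their issue.
Counting each half-blood sibling's line as half a unit, there are 3 units in 2,520,000, so one unit is 840,000. Whole-blood lines (Zephyr and Reuben) take 840,000 each; half-blood lines (Dayo and Yevgeni) take 420,000 each.
Dayo's share (420,000) is divided into 3 shares of 140,000: Faisal, Ottilie, and Yannick each take 140,000.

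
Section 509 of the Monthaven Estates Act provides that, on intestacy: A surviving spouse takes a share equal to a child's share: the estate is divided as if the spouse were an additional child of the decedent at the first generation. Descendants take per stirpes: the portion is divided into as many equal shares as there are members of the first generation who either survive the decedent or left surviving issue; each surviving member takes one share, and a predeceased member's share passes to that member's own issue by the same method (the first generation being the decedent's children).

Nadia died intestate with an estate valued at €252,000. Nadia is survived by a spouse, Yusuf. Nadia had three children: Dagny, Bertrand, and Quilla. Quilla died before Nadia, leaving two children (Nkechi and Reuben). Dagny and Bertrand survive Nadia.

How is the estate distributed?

Yusuf: €63,000; Dagny: €63,000; Bertrand: €63,000; Nkechi: €31,500; Reuben: €31,500

The spouse counts as an additional share at the children's level, so there are 4 primary shares of €63,000. Yusuf takes one such share (€63,000).
The children's combined portion (€189,000) is divided into 3 shares of €63,000: Dagny and Bertrand each take €63,000; Quilla's €63,000 share passes to Quilla's issue.
Quilla's share (€63,000) is divided into 2 shares of €31,500: Nkechi and Reuben each take €31,500.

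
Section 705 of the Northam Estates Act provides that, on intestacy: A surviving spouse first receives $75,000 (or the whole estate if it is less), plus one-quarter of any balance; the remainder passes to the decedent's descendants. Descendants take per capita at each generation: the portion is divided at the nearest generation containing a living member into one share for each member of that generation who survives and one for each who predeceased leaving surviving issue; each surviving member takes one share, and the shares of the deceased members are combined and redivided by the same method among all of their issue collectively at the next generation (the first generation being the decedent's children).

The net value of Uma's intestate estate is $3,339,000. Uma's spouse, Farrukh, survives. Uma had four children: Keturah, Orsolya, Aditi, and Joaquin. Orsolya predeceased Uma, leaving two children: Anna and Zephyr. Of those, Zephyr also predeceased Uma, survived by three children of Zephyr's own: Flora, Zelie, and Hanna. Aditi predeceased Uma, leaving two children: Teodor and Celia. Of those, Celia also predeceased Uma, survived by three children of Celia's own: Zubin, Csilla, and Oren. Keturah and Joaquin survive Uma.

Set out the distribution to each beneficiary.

Farrukh first takes $75,000, leaving a balance of $3,264,000. Farrukh then takes one-quarter of the balance ($816,000), for a total of $891,000. The remaining $2,448,000 passes to the descendants.
The descendants' portion ($2,448,000) is divided at the children's generation into 4 shares of $612,000. Keturah and Joaquin each take $612,000. The 2 shares of the deceased (Orsolya and Aditi) are combined into a pool of $1,224,000.
That pool ($1,224,000) is divided at the grandchildren's generation into 4 shares of $306,000. Anna and Teodor each take $306,000. The 2 shares of the deceased (Zephyr and Celia) are combined into a pool of $612,000.
That pool ($612,000) is divided at the great-grandchildren's generation equally among Flora, Zelie, Hanna, Zubin, Csilla, and Oren: $102,000 each.

Farrukh: $891,000; Keturah: $612,000; Anna: $306,000; Flora: $102,000; Zelie: $102,000; Hanna: $102,000; Teodor: $306,000; Zubin: $102,000; Csilla: $102,000; Oren: $102,000; Joaquin: $612,000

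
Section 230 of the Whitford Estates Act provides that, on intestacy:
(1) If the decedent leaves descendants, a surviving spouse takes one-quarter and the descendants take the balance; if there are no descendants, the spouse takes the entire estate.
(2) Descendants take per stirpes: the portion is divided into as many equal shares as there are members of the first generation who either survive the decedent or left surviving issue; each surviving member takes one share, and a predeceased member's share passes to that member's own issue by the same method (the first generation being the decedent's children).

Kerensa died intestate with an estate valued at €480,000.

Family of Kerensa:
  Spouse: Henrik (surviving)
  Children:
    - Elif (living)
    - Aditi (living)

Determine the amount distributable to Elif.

Elif receives €180,000.

Henrik takes one-quarter of €480,000 = €120,000. The remaining €360,000 passes to the descendants.
The descendants' portion (€360,000) is divided into 2 shares of €180,000: Elif and Aditi each take €180,000.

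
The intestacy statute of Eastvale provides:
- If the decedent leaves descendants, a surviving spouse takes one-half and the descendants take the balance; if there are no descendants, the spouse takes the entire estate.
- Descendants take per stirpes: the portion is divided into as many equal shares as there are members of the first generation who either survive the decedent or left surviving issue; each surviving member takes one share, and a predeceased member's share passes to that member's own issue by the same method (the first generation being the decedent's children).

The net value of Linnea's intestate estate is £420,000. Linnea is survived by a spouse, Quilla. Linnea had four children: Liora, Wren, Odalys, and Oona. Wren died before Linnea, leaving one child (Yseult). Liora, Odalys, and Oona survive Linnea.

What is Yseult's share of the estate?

Quilla takes one-half of £420,000 = £210,000. The remaining £210,000 passes to the descendants.
The descendants' portion (£210,000) is divided into 4 shares of £52,500: Liora, Odalys, and Oona each take £52,500; Wren's £52,500 share passes to Wren's issue.
Wren's share (£52,500) passes entirely to Yseult.

Yseult receives £52,500.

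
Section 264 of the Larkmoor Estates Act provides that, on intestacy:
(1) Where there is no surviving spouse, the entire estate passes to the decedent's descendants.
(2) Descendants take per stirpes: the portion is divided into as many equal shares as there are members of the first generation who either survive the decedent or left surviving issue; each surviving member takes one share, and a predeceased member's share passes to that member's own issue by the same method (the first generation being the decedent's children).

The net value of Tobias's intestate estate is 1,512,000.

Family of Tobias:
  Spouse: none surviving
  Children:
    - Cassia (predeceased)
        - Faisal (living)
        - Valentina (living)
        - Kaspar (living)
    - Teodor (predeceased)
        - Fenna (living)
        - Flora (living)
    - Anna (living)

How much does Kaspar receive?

Kaspar receives 168,000.

The entire 1,512,000 passes to the descendants.
That amount (1,512,000) is divided into 3 shares of 504,000: Anna takes 504,000; Cassia's 504,000 share passes to Cassia's issue; Teodor's 504,000 share passes to Teodor's issue.
Cassia's share (504,000) is divided into 3 shares of 168,000: Faisal, Valentina, and Kaspar each take 168,000.
Teodor's share (504,000) is divided into 2 shares of 252,000: Fenna and Flora each take 252,000.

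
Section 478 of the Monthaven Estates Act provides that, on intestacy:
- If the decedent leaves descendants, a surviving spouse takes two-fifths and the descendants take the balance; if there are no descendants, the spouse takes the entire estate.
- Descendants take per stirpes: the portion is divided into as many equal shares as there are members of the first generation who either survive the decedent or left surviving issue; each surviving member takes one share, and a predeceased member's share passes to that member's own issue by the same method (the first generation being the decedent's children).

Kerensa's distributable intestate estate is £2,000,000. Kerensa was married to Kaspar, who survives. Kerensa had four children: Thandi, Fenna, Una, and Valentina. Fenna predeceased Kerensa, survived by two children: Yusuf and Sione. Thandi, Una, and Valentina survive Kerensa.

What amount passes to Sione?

Kaspar takes two-fifths of £2,000,000 = £800,000. The remaining £1,200,000 passes to the descendants.
The descendants' portion (£1,200,000) is divided into 4 shares of £300,000: Thandi, Una, and Valentina each take £300,000; Fenna's £300,000 share passes to Fenna's issue.
Fenna's share (£300,000) is divided into 2 shares of £150,000: Yusuf and Sione each take £150,000.

Sione receives £150,000.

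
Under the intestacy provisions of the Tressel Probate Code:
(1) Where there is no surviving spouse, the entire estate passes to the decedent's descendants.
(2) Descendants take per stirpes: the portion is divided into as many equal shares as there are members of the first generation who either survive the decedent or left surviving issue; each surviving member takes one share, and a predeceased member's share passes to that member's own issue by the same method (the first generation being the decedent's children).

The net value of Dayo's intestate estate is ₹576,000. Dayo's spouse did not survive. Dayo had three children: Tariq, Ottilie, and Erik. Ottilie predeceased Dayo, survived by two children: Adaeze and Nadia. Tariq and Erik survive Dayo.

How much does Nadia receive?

The entire ₹576,000 passes to the descendants.
That amount (₹576,000) is divided into 3 shares of ₹192,000: Tariq and Erik each take ₹192,000; Ottilie's ₹192,000 share passes to Ottilie's issue.
Ottilie's share (₹192,000) is divided into 2 shares of ₹96,000: Adaeze and Nadia each take ₹96,000.

Nadia receives ₹96,000.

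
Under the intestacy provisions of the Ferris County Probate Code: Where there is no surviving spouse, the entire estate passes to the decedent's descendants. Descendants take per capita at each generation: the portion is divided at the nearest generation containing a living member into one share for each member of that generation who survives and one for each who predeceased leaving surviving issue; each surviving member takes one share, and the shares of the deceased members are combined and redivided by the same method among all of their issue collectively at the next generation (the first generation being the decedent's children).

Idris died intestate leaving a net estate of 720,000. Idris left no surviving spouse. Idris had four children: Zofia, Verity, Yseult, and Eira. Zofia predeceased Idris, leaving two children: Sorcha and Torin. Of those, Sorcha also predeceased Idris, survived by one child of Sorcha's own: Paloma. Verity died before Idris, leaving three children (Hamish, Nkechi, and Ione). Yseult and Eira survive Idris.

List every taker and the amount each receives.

Paloma: 72,000; Torin: 72,000; Hamish: 72,000; Nkechi: 72,000; Ione: 72,000; Yseult: 180,000; Eira: 180,000

The entire 720,000 passes to the descendants.
That amount (720,000) is divided at the children's generation into 4 shares of 180,000. Yseult and Eira each take 180,000. The 2 shares of the deceased (Zofia and Verity) are combined into a pool of 360,000.
That pool (360,000) is divided at the grandchildren's generation into 5 shares of 72,000. Torin, Hamish, Nkechi, and Ione each take 72,000. The remaining share for the deceased Sorcha (72,000) is carried to the next generation.
That pool (72,000) passes entirely to Paloma, the sole taker at the great-grandchildren's generation.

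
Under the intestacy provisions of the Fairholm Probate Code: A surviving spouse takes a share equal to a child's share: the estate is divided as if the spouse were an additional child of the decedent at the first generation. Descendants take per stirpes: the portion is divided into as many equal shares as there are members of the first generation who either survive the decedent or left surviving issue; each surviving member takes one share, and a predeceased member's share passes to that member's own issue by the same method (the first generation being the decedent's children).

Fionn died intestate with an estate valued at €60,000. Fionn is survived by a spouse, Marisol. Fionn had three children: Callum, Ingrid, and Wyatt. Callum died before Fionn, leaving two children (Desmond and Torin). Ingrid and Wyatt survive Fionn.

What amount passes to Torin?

The spouse counts as an additional share at the children's level, so there are 4 primary shares of €15,000. Marisol takes one such share (€15,000).
The children's combined portion (€45,000) is divided into 3 shares of €15,000: Ingrid and Wyatt each take €15,000; Callum's €15,000 share passes to Callum's issue.
Callum's share (€15,000) is divided into 2 shares of €7,500: Desmond and Torin each take €7,500.

Torin receives €7,500.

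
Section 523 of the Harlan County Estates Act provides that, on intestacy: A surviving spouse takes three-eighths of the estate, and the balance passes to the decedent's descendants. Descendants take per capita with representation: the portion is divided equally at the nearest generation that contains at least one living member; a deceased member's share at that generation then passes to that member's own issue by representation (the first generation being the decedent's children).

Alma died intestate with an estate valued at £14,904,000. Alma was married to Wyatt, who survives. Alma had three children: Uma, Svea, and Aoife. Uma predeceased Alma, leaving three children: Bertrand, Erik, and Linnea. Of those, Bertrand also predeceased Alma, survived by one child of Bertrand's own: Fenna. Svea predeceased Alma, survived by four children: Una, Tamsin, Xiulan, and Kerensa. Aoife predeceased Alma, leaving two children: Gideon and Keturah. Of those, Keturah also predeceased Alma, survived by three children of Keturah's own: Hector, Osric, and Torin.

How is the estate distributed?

Wyatt: £5,589,000; Fenna: £1,035,000; Erik: £1,035,000; Linnea: £1,035,000; Una: £1,035,000; Tamsin: £1,035,000; Xiulan: £1,035,000; Kerensa: £1,035,000; Gideon: £1,035,000; Hector: £345,000; Osric: £345,000; Torin: £345,000

Wyatt takes three-eighths of £14,904,000 = £5,589,000. The remaining £9,315,000 passes to the descendants.
No child survives, so the initial division is made at the grandchildren's generation.
The descendants' portion (£9,315,000) is divided into 9 shares of £1,035,000: Erik, Linnea, Una, Tamsin, Xiulan, Kerensa, and Gideon each take £1,035,000; Bertrand's £1,035,000 share passes to Bertrand's issue; Keturah's £1,035,000 share passes to Keturah's issue.
Bertrand's share (£1,035,000) passes entirely to Fenna.
Keturah's share (£1,035,000) is divided into 3 shares of £345,000: Hector, Osric, and Torin each take £345,000.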